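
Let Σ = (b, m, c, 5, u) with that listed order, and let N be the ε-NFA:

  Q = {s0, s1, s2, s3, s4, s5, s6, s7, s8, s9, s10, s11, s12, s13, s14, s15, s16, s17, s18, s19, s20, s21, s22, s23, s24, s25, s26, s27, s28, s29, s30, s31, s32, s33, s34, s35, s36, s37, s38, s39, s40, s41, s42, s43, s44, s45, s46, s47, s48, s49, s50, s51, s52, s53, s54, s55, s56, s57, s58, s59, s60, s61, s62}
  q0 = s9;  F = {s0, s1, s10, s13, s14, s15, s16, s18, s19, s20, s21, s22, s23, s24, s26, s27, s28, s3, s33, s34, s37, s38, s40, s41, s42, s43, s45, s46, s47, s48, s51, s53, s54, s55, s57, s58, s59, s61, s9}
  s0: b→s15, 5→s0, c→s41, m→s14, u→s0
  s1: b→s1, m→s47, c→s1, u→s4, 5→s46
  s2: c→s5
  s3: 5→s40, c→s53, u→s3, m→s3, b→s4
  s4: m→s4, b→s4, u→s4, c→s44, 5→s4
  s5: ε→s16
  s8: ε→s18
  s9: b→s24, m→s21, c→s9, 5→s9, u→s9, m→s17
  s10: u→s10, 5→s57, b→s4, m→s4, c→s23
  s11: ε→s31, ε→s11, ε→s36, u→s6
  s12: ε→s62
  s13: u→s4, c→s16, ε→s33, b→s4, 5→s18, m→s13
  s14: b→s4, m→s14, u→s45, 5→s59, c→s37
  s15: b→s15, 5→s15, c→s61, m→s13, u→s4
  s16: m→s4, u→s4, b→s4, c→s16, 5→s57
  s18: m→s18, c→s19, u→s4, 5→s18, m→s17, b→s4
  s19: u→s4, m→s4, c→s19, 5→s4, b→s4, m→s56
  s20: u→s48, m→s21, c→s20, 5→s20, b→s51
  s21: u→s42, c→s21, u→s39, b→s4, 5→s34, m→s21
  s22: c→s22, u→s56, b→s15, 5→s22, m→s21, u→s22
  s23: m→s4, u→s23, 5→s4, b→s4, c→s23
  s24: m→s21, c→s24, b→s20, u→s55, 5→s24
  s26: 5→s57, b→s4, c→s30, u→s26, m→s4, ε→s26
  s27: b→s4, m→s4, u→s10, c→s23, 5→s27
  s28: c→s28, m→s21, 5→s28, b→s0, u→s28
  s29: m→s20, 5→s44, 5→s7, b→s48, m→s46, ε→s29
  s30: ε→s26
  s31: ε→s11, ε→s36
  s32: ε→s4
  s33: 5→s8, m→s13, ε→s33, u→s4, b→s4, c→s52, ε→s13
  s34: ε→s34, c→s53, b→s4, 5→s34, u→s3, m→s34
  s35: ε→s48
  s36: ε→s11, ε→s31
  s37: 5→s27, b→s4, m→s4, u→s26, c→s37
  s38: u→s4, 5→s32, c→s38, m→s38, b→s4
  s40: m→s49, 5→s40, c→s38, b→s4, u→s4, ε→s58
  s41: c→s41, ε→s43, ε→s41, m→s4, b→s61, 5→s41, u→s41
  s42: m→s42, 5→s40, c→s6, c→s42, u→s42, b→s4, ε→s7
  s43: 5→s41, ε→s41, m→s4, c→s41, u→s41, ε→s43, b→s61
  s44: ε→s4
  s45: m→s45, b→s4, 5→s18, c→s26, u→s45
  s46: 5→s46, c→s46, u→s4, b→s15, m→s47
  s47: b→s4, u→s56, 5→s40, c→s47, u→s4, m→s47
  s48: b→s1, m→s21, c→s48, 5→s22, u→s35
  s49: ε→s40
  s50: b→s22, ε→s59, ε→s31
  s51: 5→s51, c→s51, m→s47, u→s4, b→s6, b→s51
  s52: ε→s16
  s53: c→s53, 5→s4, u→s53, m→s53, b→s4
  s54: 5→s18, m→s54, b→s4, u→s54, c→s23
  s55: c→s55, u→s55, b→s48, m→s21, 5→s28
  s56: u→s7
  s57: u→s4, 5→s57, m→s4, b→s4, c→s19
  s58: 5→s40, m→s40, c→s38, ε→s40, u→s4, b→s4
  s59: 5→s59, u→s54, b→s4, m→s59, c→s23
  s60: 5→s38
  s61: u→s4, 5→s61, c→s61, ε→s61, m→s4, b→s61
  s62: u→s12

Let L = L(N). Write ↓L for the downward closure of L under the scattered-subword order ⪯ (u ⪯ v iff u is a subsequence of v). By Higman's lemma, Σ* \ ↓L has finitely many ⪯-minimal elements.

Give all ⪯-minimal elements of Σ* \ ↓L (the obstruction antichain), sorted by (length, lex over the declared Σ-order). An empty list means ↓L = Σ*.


|Q|=63, |F|=39, |δ|=251 (32 ε).
min D↑ (37 st, q0=0, F={5}): 0:b→1,m→2,c→0,5→0,u→0 1:b→3,m→2,c→1,5→1,u→4 2:b→5,m→2,c→2,5→6,u→7 3:b→8,m→2,c→3,5→3,u→9 4:b→9,m→2,c→4,5→10,u→4 5:b→5,m→5,c→5,5→5,u→5 6:b→5,m→6,c→11,5→6,u→12 7:b→5,m→7,c→7,5→13,u→7 8:b→8,m→14,c→8,5→8,u→5 9:b→15,m→2,c→9,5→16,u→9 10:b→17,m→2,c→10,5→10,u→10 11:b→5,m→11,c→11,5→5,u→11 12:b→5,m→12,c→11,5→13,u→12 13:b→5,m→13,c→18,5→13,u→5 14:b→5,m→14,c→14,5→13,u→5 15:b→15,m→14,c→15,5→19,u→5 16:b→20,m→2,c→16,5→16,u→16 17:b→20,m→21,c→22,5→17,u→17 18:b→5,m→18,c→18,5→5,u→5 19:b→20,m→14,c→19,5→19,u→5 20:b→20,m→23,c→24,5→20,u→5 21:b→5,m→21,c→25,5→26,u→27 22:b→24,m→5,c→22,5→22,u→22 23:b→5,m→23,c→28,5→29,u→5 24:b→24,m→5,c→24,5→24,u→5 25:b→5,m→5,c→25,5→30,u→31 26:b→5,m→26,c→32,5→26,u→33 27:b→5,m→27,c→31,5→29,u→27 28:b→5,m→5,c→28,5→34,u→5 29:b→5,m→29,c→35,5→29,u→5 30:b→5,m→5,c→32,5→30,u→36 31:b→5,m→5,c→31,5→34,u→31 32:b→5,m→5,c→32,5→5,u→32 33:b→5,m→33,c→32,5→29,u→33 34:b→5,m→5,c→35,5→34,u→5 35:b→5,m→5,c→35,5→5,u→5 36:b→5,m→5,c→32,5→34,u→36 (ε-aug+det+¬).
'mb': |S_i|=[52, 36, 2] end={s4,s44} — reject; 2/2 deletions ∈↓L.
'bbbu': run [52, 51, 48, 25, 4] end={s4,s44,s56,s7} — reject; 4/4 del acc.
'm5c5': |S_i|=[52, 36, 22, 9, 3] end={s32,s4,s44} ∉↓L; 4/4 single-dels accept.
'mu5u': N↓-sim [52, 36, 24, 13, 3] end={s4,s44,s7} — reject; 4/4 del acc.
'bu5bcm': |S_i|=[52, 51, 48, 44, 28, 17, 4] end={s4,s44,s56,s7} rej; 6/6 del acc.
5 words, ⪯-incomp.

min(Σ*\↓L) = [mb, bbbu, m5c5, mu5u, bu5bcm].


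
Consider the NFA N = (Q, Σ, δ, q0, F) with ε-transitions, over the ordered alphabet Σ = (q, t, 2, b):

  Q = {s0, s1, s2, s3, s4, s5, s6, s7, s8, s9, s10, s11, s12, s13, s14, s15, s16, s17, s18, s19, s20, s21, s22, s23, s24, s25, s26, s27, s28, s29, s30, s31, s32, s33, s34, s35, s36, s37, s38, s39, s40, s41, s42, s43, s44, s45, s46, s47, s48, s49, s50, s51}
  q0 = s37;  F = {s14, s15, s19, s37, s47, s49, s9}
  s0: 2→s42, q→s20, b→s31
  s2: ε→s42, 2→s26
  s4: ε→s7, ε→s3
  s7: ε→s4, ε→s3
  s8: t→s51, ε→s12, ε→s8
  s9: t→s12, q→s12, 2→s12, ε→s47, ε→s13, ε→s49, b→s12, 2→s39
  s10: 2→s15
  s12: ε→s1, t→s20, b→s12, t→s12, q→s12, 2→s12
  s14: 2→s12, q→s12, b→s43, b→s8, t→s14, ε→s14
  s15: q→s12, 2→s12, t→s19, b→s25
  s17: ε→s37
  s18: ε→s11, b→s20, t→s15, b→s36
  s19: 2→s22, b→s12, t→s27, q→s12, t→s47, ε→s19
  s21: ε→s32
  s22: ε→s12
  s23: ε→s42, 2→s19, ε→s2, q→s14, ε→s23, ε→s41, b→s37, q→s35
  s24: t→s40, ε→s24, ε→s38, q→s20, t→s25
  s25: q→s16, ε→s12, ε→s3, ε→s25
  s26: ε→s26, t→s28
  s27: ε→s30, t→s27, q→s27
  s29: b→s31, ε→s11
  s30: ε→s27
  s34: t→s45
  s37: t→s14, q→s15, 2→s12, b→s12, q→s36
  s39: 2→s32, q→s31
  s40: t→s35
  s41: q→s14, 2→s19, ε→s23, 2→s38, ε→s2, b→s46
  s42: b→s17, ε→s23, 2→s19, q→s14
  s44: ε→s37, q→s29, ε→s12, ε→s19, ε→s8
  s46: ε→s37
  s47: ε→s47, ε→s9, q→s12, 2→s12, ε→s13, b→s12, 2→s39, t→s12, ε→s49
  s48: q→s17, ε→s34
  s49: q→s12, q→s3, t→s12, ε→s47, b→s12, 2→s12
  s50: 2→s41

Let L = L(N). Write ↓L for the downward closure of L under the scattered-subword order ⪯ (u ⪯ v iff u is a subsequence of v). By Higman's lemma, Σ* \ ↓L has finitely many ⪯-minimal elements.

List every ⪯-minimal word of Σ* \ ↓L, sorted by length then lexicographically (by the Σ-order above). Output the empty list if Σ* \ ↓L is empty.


Antichain: [2, b, qq, tq, qttt].

|Q|=52, |F|=7, |δ|=118 (44 ε).
min D↑ (6 st, q0=0, F={3}): 0:q→1,t→2,2→3,b→3 1:q→3,t→4,2→3,b→3 2:q→3,t→2,2→3,b→3 3:q→3,t→3,2→3,b→3 4:q→3,t→5,2→3,b→3 5:q→3,t→3,2→3,b→3 (ε-aug+det+¬).
'2': |S_i|=[24, 7] end={s1,s12,s20,s22,s31,s32,s39} rej; 1/1 del acc.
'b': run [24, 9] end={s1,s12,s16,s20,s25,s3,s43,s51,s8} — reject; 1/1 single-dels accept.
'qq': run [24, 19, 8] end={s1,s12,s16,s20,s27,s3,s30,s31} — reject; 2/2 deletions ∈↓L.
'tq': run [24, 19, 7] end={s1,s12,s20,s27,s3,s30,s31} ∉↓L; 2/2 del acc.
'qttt': N↓-sim [24, 19, 15, 13, 5] end={s1,s12,s20,s27,s30} — reject; 4/4 single-dels accept.
5 words, ⪯-incomp.


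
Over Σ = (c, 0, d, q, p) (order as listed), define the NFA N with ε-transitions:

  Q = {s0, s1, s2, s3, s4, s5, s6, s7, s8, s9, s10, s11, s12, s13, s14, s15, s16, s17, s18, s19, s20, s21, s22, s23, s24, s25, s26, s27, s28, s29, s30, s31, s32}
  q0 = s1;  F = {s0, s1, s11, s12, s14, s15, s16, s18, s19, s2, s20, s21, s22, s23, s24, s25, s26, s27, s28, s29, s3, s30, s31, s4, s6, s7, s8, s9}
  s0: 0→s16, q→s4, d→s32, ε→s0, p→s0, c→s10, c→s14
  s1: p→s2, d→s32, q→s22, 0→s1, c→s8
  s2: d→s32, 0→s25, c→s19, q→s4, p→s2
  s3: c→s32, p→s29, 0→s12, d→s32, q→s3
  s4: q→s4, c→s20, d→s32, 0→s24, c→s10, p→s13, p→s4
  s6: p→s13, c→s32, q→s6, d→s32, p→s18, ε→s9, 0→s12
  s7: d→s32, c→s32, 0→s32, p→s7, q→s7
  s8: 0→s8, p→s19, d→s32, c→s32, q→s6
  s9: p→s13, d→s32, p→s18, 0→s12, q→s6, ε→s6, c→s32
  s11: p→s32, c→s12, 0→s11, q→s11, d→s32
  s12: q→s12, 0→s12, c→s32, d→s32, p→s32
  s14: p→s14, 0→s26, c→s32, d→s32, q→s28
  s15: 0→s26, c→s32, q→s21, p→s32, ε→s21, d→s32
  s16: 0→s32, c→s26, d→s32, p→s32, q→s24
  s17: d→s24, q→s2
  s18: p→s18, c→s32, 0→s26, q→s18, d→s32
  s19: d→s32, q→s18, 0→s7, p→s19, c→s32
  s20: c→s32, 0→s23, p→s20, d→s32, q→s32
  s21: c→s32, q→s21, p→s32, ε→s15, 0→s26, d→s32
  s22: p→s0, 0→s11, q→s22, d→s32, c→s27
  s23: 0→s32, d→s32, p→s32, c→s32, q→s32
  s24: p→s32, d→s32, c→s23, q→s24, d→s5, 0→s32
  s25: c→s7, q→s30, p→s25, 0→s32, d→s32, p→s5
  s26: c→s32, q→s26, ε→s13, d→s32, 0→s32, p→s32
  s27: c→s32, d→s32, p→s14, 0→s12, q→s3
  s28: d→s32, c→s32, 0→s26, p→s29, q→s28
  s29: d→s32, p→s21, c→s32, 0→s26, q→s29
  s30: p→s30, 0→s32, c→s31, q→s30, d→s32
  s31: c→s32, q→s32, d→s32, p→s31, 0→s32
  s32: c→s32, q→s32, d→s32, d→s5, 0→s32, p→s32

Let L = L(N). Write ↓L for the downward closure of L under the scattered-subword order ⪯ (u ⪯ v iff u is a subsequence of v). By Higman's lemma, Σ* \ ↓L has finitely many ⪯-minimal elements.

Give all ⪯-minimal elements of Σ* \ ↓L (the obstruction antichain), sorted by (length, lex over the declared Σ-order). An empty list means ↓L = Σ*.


Antichain: [d, cc, q0p, p00, pqcq, qcqppp].

|Q|=33, |F|=28, |δ|=161 (6 ε).
min D↑ (27 st, q0=0, F={2}): 0:c→1,0→0,d→2,q→3,p→4 1:c→2,0→1,d→2,q→5,p→6 2:c→2,0→2,d→2,q→2,p→2 3:c→7,0→8,d→2,q→3,p→9 4:c→6,0→10,d→2,q→11,p→4 5:c→2,0→12,d→2,q→5,p→13 6:c→2,0→14,d→2,q→13,p→6 7:c→2,0→12,d→2,q→15,p→16 8:c→12,0→8,d→2,q→8,p→2 9:c→16,0→17,d→2,q→11,p→9 10:c→14,0→2,d→2,q→18,p→10 11:c→19,0→20,d→2,q→11,p→11 12:c→2,0→12,d→2,q→12,p→2 13:c→2,0→21,d→2,q→13,p→13 14:c→2,0→2,d→2,q→14,p→14 15:c→2,0→12,d→2,q→15,p→22 16:c→2,0→21,d→2,q→23,p→16 17:c→21,0→2,d→2,q→20,p→2 18:c→24,0→2,d→2,q→18,p→18 19:c→2,0→25,d→2,q→2,p→19 20:c→25,0→2,d→2,q→20,p→2 21:c→2,0→2,d→2,q→21,p→2 22:c→2,0→21,d→2,q→22,p→26 23:c→2,0→21,d→2,q→23,p→22 24:c→2,0→2,d→2,q→2,p→24 25:c→2,0→2,d→2,q→2,p→2 26:c→2,0→21,d→2,q→26,p→2 [Hopcroft].
'd': N↓-sim [32, 2] end={s32,s5} — reject; 1/1 del acc.
'cc': |S_i|=[32, 22, 2] end={s32,s5} rej; 2/2 del acc.
'q0p': N↓-sim [32, 27, 9, 2] end={s32,s5} — reject; 3/3 single-dels accept.
'p00': N↓-sim [32, 23, 11, 2] end={s32,s5} ∉↓L; 3/3 deletions ∈↓L.
'pqcq': N↓-sim [32, 23, 17, 6, 2] end={s32,s5} ∉↓L; 4/4 del acc.
'qcqppp': run [32, 27, 16, 10, 7, 6, 2] end={s32,s5} rej; 6/6 single-dels accept.
6 obstructions.


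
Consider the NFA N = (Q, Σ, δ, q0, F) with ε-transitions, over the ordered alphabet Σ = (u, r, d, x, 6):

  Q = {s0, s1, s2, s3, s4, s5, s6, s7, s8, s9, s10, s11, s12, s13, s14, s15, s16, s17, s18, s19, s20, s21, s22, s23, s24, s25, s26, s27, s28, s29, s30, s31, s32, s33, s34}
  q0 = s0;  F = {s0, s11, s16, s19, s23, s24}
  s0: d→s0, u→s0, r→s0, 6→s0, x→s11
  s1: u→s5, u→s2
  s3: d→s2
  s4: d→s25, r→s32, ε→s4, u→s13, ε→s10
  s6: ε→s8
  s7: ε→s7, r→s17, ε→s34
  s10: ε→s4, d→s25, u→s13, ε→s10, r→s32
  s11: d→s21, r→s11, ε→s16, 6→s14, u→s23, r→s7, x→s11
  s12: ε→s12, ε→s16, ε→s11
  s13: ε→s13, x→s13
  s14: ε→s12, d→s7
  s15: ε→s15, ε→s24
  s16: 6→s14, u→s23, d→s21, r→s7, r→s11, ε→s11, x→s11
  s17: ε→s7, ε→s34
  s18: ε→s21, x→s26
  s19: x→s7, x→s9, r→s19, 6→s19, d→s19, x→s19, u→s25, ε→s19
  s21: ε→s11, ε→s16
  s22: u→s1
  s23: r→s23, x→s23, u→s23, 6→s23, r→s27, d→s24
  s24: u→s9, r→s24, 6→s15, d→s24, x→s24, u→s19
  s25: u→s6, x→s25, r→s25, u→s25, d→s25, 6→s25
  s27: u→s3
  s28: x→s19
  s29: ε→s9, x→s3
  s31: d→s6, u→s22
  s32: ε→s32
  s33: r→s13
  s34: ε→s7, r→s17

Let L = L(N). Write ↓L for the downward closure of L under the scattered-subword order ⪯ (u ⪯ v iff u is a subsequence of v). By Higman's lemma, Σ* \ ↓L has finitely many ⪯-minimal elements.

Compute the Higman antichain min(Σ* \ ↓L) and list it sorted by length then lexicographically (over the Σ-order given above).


|Q|=35, |F|=6, |δ|=88 (25 ε).
min D↑ (6 st, q0=0, F={5}): 0:u→0,r→0,d→0,x→1,6→0 1:u→2,r→1,d→1,x→1,6→1 2:u→2,r→2,d→3,x→2,6→2 3:u→4,r→3,d→3,x→3,6→3 4:u→5,r→4,d→4,x→4,6→4 5:u→5,r→5,d→5,x→5,6→5.
'xuduu': N↓-sim [20, 19, 14, 11, 8, 3] end={s25,s6,s8} — reject; 5/5 del acc.
1 minimals (antichain).

A = [xuduu].


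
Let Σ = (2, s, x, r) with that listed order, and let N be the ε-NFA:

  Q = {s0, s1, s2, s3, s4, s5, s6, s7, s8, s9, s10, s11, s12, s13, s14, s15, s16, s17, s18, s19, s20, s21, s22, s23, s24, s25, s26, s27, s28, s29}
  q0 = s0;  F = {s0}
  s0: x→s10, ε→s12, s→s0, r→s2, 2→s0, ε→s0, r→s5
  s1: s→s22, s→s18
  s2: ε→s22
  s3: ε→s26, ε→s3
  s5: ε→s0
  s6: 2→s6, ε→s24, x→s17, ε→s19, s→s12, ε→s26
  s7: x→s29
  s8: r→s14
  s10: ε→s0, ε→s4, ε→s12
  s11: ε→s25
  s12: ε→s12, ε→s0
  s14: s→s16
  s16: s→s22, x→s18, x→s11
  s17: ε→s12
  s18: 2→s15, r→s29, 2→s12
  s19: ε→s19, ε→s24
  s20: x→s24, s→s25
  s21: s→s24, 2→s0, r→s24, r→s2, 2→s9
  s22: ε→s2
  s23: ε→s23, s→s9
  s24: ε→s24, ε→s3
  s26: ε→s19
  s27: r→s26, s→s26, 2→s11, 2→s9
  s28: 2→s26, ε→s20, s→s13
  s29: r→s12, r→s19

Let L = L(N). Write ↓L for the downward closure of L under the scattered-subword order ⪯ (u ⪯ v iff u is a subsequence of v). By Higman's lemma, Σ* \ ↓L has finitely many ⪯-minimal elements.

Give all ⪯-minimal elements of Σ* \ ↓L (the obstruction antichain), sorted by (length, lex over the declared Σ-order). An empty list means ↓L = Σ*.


A = [].

|Q|=30, |F|=1, |δ|=59 (24 ε).
min D↑ (1 st, q0=0, F={}): 0:2→0,s→0,x→0,r→0.
L(D↑) = ∅ ⇒ ↓L = Σ*.


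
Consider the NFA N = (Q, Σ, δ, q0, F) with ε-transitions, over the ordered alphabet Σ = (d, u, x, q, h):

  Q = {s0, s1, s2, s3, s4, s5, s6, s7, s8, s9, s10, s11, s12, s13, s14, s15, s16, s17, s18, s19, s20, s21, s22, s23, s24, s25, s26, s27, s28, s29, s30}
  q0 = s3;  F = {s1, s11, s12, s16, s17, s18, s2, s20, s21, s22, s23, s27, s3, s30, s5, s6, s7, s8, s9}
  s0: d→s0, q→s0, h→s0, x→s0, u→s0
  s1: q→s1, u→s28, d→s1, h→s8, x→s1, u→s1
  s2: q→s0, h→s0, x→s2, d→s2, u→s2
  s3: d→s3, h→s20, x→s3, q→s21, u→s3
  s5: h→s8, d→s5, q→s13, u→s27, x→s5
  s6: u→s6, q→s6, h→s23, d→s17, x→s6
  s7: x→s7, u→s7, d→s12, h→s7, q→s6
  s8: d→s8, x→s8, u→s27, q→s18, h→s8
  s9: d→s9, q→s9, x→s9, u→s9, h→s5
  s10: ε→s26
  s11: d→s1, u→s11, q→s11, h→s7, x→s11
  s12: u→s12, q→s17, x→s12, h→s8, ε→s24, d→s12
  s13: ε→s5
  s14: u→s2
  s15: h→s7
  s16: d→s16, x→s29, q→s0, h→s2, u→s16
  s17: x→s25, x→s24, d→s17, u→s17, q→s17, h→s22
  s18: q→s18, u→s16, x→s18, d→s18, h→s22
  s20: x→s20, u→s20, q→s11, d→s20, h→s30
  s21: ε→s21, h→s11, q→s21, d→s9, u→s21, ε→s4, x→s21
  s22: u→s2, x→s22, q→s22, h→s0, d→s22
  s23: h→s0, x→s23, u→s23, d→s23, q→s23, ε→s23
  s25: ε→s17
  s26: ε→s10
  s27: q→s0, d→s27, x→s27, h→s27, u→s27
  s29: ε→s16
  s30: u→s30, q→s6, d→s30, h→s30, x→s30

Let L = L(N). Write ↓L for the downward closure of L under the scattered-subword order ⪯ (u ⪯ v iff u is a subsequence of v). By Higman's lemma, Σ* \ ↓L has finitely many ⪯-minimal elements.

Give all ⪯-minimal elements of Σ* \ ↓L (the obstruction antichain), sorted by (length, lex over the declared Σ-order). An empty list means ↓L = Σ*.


Antichain: [qdhuq, hhqhh].

|Q|=31, |F|=19, |δ|=113 (9 ε).
min D↑ (20 st, q0=0, F={15}): 0:d→0,u→0,x→0,q→1,h→2 1:d→3,u→1,x→1,q→1,h→4 2:d→2,u→2,x→2,q→4,h→5 3:d→3,u→3,x→3,q→3,h→6 4:d→7,u→4,x→4,q→4,h→8 5:d→5,u→5,x→5,q→9,h→5 6:d→6,u→10,x→6,q→6,h→11 7:d→7,u→7,x→7,q→7,h→11 8:d→12,u→8,x→8,q→9,h→8 9:d→13,u→9,x→9,q→9,h→14 10:d→10,u→10,x→10,q→15,h→10 11:d→11,u→10,x→11,q→16,h→11 12:d→12,u→12,x→12,q→13,h→11 13:d→13,u→13,x→13,q→13,h→17 14:d→14,u→14,x→14,q→14,h→15 15:d→15,u→15,x→15,q→15,h→15 16:d→16,u→18,x→16,q→16,h→17 17:d→17,u→19,x→17,q→17,h→15 18:d→18,u→18,x→18,q→15,h→19 19:d→19,u→19,x→19,q→15,h→15.
'qdhuq': |S_i|=[26, 23, 18, 10, 5, 1] end={s0} ∉↓L; 5/5 deletions ∈↓L.
'hhqhh': N↓-sim [26, 22, 16, 11, 4, 1] end={s0} rej; 5/5 deletions ∈↓L.
2 obstructions.


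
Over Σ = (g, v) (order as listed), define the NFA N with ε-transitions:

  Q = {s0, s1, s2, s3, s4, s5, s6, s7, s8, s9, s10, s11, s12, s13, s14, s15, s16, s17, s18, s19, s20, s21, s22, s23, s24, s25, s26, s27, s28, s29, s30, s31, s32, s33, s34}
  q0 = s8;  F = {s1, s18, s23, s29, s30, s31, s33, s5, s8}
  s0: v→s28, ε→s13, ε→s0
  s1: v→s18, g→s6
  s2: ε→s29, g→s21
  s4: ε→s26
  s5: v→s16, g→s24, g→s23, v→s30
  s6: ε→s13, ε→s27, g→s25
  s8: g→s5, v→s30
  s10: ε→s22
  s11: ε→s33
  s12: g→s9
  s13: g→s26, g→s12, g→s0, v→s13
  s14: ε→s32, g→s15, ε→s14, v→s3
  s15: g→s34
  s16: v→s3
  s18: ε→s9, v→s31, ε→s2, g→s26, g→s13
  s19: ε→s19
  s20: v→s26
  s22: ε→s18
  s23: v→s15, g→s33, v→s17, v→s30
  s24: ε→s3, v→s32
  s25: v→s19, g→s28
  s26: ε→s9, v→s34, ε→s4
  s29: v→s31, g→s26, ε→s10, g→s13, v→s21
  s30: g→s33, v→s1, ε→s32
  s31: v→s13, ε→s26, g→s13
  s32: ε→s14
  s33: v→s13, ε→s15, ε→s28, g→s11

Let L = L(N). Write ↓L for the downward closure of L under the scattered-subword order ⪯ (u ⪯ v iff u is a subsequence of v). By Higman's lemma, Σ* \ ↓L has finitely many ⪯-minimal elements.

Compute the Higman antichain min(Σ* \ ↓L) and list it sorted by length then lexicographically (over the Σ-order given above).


|Q|=35, |F|=9, |δ|=65 (23 ε).
min D↑ (9 st, q0=0, F={6}): 0:g→1,v→2 1:g→3,v→2 2:g→4,v→5 3:g→4,v→2 4:g→4,v→6 5:g→6,v→7 6:g→6,v→6 7:g→6,v→8 8:g→6,v→6.
'vgv': N↓-sim [33, 29, 16, 9] end={s0,s12,s13,s19,s26,s28,s34,s4,s9} — reject; 3/3 del acc.
'vvg': N↓-sim [33, 29, 21, 13] end={s0,s12,s13,s19,s21,s25,s26,s27,s28,s34,s4,s6,…} ∉↓L; 3/3 single-dels accept.
'gggv': run [33, 32, 30, 16, 9] end={s0,s12,s13,s19,s26,s28,s34,s4,s9} — reject; 4/4 single-dels accept.
'vvvvv': run [33, 29, 21, 16, 10, 8] end={s0,s12,s13,s26,s28,s34,s4,s9} rej; 5/5 deletions ∈↓L.
4 words, ⪯-incomp.

A = [vgv, vvg, gggv, vvvvv].


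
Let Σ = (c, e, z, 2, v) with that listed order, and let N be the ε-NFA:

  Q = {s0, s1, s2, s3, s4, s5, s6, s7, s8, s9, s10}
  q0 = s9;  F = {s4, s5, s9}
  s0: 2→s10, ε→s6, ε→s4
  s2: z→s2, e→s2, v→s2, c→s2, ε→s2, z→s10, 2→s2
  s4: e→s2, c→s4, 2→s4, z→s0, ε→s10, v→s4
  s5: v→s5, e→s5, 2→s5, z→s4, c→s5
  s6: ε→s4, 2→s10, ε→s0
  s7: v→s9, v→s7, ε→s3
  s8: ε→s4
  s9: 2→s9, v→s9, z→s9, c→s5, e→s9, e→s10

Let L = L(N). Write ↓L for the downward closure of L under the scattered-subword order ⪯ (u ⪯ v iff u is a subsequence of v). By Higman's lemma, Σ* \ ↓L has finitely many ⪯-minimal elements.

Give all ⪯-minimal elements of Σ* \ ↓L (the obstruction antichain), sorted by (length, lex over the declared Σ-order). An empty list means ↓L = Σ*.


|Q|=11, |F|=3, |δ|=34 (8 ε).
min D↑ (4 st, q0=0, F={3}): 0:c→1,e→0,z→0,2→0,v→0 1:c→1,e→1,z→2,2→1,v→1 2:c→2,e→3,z→2,2→2,v→2 3:c→3,e→3,z→3,2→3,v→3 [Hopcroft].
'cze': N↓-sim [7, 6, 5, 2] end={s10,s2} ∉↓L; 3/3 deletions ∈↓L.
1 words, ⪯-incomp.

Antichain: [cze].


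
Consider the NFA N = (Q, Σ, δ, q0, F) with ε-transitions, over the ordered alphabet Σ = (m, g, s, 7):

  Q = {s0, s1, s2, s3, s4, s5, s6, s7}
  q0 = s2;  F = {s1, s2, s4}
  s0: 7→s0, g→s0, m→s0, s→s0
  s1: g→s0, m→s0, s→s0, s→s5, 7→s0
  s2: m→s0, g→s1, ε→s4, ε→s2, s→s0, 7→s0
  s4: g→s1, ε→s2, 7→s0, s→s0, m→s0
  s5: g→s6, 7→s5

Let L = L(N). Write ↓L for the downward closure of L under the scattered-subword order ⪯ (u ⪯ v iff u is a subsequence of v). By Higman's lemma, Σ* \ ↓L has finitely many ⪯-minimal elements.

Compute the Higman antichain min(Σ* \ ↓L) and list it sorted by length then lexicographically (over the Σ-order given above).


Antichain: [m, s, 7, gg].

|Q|=8, |F|=3, |δ|=22 (3 ε).
min D↑ (3 st, q0=0, F={1}): 0:m→1,g→2,s→1,7→1 1:m→1,g→1,s→1,7→1 2:m→1,g→1,s→1,7→1.
'm': N↓-sim [6, 1] end={s0} ∉↓L; 1/1 deletions ∈↓L.
's': run [6, 3] end={s0,s5,s6} rej; 1/1 deletions ∈↓L.
'7': N↓-sim [6, 3] end={s0,s5,s6} rej; 1/1 del acc.
'gg': |S_i|=[6, 4, 2] end={s0,s6} ∉↓L; 2/2 deletions ∈↓L.
4 words, ⪯-incomp.


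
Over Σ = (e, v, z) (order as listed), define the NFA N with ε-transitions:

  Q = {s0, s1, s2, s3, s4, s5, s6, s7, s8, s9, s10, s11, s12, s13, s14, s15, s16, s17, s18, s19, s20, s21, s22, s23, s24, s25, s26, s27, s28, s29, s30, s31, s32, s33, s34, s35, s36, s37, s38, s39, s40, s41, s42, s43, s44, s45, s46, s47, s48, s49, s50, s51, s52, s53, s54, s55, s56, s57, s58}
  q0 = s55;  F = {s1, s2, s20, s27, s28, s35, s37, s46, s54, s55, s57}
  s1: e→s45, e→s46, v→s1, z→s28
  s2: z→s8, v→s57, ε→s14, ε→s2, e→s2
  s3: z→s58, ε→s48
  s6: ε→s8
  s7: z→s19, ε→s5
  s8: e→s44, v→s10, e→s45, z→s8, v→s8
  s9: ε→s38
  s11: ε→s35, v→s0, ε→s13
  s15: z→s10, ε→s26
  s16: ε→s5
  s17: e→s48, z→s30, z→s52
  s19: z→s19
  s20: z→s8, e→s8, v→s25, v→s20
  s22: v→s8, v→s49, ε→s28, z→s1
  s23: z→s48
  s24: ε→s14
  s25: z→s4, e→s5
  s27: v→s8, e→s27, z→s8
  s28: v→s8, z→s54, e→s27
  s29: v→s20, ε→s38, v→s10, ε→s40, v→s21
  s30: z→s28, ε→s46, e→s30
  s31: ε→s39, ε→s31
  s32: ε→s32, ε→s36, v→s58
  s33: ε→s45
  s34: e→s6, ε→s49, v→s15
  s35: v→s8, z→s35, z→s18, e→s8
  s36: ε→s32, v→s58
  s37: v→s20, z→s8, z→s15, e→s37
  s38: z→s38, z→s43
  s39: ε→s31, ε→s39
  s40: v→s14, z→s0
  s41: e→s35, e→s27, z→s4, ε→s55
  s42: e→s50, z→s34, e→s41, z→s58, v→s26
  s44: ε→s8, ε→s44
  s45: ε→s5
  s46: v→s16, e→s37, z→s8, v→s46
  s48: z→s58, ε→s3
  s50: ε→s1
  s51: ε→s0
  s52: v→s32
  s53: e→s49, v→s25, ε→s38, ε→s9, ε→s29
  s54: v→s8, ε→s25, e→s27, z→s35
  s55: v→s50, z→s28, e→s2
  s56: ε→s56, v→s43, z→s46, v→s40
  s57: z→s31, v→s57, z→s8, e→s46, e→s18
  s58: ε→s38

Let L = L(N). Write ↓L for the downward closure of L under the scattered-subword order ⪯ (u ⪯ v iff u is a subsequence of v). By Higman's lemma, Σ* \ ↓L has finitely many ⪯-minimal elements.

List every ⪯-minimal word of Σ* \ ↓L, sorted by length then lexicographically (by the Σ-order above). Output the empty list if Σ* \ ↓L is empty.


min(Σ*\↓L) = [ez, zv, zzze, veeve].

|Q|=59, |F|=11, |δ|=124 (37 ε).
min D↑ (12 st, q0=0, F={5}): 0:e→1,v→2,z→3 1:e→1,v→4,z→5 2:e→6,v→2,z→3 3:e→7,v→5,z→8 4:e→6,v→4,z→5 5:e→5,v→5,z→5 6:e→9,v→6,z→5 7:e→7,v→5,z→5 8:e→7,v→5,z→10 9:e→9,v→11,z→5 10:e→5,v→5,z→10 11:e→5,v→11,z→5 (ε-aug+det+¬).
'ez': N↓-sim [26, 20, 10] end={s10,s15,s26,s31,s39,s4,s44,s45,s5,s8} — reject; 2/2 del acc.
'zv': N↓-sim [26, 16, 5] end={s10,s44,s45,s5,s8} rej; 2/2 single-dels accept.
'zzze': N↓-sim [26, 16, 11, 8, 5] end={s10,s44,s45,s5,s8} ∉↓L; 4/4 deletions ∈↓L.
'veeve': run [26, 23, 15, 12, 8, 5] end={s10,s44,s45,s5,s8} — reject; 5/5 del acc.
4 minimals (antichain).


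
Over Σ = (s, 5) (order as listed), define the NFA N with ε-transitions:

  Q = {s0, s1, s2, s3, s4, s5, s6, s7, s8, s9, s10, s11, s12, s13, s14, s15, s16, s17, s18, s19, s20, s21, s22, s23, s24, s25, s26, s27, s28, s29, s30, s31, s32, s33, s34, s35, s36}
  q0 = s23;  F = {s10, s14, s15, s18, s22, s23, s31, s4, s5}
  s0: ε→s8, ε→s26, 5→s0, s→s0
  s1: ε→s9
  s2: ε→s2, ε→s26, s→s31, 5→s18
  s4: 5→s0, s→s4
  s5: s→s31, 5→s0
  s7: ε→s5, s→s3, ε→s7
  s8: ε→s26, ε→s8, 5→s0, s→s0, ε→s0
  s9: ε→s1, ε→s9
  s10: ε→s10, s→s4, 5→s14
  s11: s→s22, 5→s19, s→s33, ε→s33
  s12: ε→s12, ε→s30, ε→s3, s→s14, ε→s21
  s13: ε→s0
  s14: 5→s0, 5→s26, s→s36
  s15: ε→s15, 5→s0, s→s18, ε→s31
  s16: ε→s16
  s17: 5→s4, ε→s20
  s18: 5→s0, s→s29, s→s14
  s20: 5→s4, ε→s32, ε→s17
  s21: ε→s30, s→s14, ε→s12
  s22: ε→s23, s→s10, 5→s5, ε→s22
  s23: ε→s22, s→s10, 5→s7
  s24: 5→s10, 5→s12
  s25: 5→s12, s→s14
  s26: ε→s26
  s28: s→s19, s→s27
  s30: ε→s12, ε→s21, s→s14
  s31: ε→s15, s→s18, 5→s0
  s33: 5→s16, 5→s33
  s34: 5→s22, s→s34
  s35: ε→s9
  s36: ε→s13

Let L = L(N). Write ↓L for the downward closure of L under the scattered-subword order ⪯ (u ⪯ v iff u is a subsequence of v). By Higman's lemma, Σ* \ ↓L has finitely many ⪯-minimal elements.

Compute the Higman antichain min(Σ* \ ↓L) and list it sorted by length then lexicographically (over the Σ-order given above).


|Q|=37, |F|=9, |δ|=81 (36 ε).
min D↑ (8 st, q0=0, F={6}): 0:s→1,5→2 1:s→3,5→4 2:s→5,5→6 3:s→3,5→6 4:s→6,5→6 5:s→7,5→6 6:s→6,5→6 7:s→4,5→6.
'55': N↓-sim [17, 13, 3] end={s0,s26,s8} ∉↓L; 2/2 deletions ∈↓L.
'ss5': N↓-sim [17, 13, 9, 3] end={s0,s26,s8} ∉↓L; 3/3 deletions ∈↓L.
's5s': |S_i|=[17, 13, 6, 5] end={s0,s13,s26,s36,s8} ∉↓L; 3/3 single-dels accept.
'5ssss': N↓-sim [17, 13, 11, 8, 7, 5] end={s0,s13,s26,s36,s8} rej; 5/5 single-dels accept.
4 minimals (antichain).

min(Σ*\↓L) = [55, ss5, s5s, 5ssss].


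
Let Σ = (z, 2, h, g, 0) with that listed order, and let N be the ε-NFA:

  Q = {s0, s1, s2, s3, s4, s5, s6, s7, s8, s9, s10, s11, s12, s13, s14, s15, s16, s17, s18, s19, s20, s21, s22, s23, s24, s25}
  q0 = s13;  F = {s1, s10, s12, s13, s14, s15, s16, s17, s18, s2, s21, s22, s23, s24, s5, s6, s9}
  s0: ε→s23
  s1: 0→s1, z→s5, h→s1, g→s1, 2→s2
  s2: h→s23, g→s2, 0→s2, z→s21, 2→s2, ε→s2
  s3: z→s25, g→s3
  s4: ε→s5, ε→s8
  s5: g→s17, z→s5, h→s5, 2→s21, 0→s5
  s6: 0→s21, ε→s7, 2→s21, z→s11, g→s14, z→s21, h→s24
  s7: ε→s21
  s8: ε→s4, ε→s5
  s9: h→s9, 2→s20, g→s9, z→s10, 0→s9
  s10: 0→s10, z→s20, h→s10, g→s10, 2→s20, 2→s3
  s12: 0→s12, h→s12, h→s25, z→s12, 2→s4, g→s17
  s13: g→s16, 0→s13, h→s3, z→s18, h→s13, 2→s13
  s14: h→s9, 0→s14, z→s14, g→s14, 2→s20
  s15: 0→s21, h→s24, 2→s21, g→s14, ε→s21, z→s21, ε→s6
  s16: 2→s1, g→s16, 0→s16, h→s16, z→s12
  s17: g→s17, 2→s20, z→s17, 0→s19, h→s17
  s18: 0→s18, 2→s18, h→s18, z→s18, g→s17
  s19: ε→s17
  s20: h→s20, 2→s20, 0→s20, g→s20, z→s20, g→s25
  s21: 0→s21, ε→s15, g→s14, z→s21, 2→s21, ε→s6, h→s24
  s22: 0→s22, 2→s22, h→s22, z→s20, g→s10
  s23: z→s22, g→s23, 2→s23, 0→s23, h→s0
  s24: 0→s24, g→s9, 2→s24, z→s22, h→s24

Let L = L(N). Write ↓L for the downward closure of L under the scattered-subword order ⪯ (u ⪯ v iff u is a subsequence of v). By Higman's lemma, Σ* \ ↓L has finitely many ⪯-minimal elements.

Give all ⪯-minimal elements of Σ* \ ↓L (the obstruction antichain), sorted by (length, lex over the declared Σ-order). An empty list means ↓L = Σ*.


min(Σ*\↓L) = [zg2, g22hzz].

|Q|=26, |F|=17, |δ|=110 (13 ε).
min D↑ (16 st, q0=0, F={6}): 0:z→1,2→0,h→0,g→2,0→0 1:z→1,2→1,h→1,g→3,0→1 2:z→4,2→5,h→2,g→2,0→2 3:z→3,2→6,h→3,g→3,0→3 4:z→4,2→7,h→4,g→3,0→4 5:z→7,2→8,h→5,g→5,0→5 6:z→6,2→6,h→6,g→6,0→6 7:z→7,2→9,h→7,g→3,0→7 8:z→9,2→8,h→10,g→8,0→8 9:z→9,2→9,h→11,g→12,0→9 10:z→13,2→10,h→10,g→10,0→10 11:z→13,2→11,h→11,g→14,0→11 12:z→12,2→6,h→14,g→12,0→12 13:z→6,2→13,h→13,g→15,0→13 14:z→15,2→6,h→14,g→14,0→14 15:z→6,2→6,h→15,g→15,0→15.
'zg2': N↓-sim [26, 20, 8, 3] end={s20,s25,s3} rej; 3/3 deletions ∈↓L.
'g22hzz': |S_i|=[26, 24, 22, 16, 9, 5, 2] end={s20,s25} rej; 6/6 deletions ∈↓L.
2 minimals (antichain).


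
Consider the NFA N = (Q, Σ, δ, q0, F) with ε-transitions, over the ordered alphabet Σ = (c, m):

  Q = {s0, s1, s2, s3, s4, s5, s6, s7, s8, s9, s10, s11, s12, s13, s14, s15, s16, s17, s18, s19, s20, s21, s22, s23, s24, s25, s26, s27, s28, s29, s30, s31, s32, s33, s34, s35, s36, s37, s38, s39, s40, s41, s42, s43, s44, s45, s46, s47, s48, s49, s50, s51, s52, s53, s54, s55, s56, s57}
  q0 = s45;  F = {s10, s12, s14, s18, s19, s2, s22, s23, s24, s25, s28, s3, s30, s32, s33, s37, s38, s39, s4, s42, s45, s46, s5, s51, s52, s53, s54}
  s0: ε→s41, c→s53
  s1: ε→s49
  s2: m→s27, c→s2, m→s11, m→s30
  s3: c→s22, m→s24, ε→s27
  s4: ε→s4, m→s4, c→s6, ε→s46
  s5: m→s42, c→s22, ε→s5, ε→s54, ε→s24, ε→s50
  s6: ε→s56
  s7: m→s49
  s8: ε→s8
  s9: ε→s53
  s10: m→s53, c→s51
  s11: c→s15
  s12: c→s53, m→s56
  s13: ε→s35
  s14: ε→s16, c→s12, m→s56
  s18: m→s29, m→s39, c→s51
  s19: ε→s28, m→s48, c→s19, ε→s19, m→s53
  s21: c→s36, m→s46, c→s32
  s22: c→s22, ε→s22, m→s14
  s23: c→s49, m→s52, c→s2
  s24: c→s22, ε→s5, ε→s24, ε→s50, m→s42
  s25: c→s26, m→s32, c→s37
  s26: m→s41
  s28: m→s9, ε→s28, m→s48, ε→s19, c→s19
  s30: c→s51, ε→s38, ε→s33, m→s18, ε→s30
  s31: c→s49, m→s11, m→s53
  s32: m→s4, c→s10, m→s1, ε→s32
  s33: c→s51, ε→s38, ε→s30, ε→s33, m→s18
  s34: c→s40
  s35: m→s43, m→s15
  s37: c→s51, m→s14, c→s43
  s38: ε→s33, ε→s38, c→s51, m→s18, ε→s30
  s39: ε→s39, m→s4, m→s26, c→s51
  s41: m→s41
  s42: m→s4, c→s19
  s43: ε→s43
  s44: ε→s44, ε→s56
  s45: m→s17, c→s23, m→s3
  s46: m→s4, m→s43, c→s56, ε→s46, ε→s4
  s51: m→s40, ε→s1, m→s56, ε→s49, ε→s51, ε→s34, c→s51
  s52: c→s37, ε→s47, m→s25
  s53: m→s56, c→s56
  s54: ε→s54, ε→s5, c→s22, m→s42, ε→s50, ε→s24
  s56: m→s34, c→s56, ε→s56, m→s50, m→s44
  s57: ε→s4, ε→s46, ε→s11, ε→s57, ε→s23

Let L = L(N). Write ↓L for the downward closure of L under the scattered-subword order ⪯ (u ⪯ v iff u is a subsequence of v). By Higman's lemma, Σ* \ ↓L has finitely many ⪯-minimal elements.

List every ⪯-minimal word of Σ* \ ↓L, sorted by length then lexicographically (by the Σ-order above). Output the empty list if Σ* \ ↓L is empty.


Antichain: [mcmm, ccmcm, cmccm, mmmmc, mcmccc].

|Q|=58, |F|=27, |δ|=138 (53 ε).
min D↑ (22 st, q0=0, F={16}): 0:c→1,m→2 1:c→3,m→4 2:c→5,m→6 3:c→3,m→7 4:c→8,m→9 5:c→5,m→10 6:c→5,m→11 7:c→12,m→13 8:c→12,m→10 9:c→8,m→14 10:c→15,m→16 11:c→17,m→18 12:c→12,m→16 13:c→12,m→19 14:c→20,m→18 15:c→21,m→16 16:c→16,m→16 17:c→17,m→21 18:c→16,m→18 19:c→12,m→18 20:c→12,m→21 21:c→16,m→16 (ε-aug+det+¬).
'mcmm': |S_i|=[47, 44, 24, 12, 6] end={s34,s40,s41,s44,s50,s56} ∉↓L; 4/4 single-dels accept.
'ccmcm': |S_i|=[47, 40, 35, 29, 12, 5] end={s34,s40,s44,s50,s56} rej; 5/5 single-dels accept.
'cmccm': N↓-sim [47, 40, 35, 19, 11, 5] end={s34,s40,s44,s50,s56} — reject; 5/5 deletions ∈↓L.
'mmmmc': N↓-sim [47, 44, 34, 27, 16, 6] end={s34,s40,s44,s50,s56,s6} ∉↓L; 5/5 del acc.
'mcmccc': N↓-sim [47, 44, 24, 12, 7, 6, 5] end={s34,s40,s44,s50,s56} ∉↓L; 6/6 single-dels accept.
5 obstructions.


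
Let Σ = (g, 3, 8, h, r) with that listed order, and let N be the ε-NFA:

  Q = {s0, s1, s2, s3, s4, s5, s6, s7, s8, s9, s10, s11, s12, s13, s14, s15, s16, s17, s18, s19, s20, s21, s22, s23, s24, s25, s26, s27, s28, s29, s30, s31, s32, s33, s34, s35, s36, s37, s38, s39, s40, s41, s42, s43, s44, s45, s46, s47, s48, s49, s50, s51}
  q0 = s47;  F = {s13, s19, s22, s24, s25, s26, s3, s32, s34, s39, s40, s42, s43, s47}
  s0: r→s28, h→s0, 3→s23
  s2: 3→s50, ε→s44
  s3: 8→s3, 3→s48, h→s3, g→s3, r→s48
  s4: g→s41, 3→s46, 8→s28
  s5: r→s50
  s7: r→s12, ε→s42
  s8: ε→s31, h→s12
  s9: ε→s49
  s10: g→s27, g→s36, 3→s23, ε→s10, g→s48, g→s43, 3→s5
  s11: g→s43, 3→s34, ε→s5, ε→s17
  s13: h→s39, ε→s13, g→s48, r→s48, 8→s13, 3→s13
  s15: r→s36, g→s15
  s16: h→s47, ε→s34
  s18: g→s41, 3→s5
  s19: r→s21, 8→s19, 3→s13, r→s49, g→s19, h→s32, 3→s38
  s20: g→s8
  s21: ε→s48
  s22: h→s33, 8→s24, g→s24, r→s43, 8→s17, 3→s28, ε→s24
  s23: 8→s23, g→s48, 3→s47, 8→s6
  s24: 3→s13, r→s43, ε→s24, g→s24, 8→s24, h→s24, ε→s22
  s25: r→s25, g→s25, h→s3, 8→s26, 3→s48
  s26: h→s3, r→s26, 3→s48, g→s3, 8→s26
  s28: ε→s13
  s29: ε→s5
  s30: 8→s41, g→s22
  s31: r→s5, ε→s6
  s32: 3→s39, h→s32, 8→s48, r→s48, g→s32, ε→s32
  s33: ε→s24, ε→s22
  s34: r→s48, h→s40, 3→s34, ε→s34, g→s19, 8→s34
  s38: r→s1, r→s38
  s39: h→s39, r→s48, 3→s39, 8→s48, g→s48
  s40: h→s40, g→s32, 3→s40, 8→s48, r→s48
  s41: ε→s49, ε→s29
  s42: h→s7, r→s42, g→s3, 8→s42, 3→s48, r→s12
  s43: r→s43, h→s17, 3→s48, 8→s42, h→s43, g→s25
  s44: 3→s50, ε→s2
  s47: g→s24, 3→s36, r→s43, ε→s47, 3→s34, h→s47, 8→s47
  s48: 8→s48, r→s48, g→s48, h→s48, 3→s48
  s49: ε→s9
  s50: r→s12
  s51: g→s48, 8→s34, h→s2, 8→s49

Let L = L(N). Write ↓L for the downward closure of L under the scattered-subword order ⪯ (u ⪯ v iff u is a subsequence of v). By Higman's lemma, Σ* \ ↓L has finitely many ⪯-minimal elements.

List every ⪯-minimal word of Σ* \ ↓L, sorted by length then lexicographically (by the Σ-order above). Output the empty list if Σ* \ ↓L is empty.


min(Σ*\↓L) = [3r, r3, g3g, 3h8, rghr, r8gr].

|Q|=52, |F|=14, |δ|=145 (25 ε).
min D↑ (14 st, q0=0, F={7}): 0:g→1,3→2,8→0,h→0,r→3 1:g→1,3→4,8→1,h→1,r→3 2:g→5,3→2,8→2,h→6,r→7 3:g→8,3→7,8→9,h→3,r→3 4:g→7,3→4,8→4,h→10,r→7 5:g→5,3→4,8→5,h→11,r→7 6:g→11,3→6,8→7,h→6,r→7 7:g→7,3→7,8→7,h→7,r→7 8:g→8,3→7,8→12,h→13,r→8 9:g→13,3→7,8→9,h→9,r→9 10:g→7,3→10,8→7,h→10,r→7 11:g→11,3→10,8→7,h→11,r→7 12:g→13,3→7,8→12,h→13,r→12 13:g→13,3→7,8→13,h→13,r→7.
'3r': |S_i|=[26, 14, 6] end={s1,s21,s38,s48,s49,s9} — reject; 2/2 single-dels accept.
'r3': run [26, 14, 1] end={s48} — reject; 2/2 single-dels accept.
'g3g': |S_i|=[26, 22, 6, 1] end={s48} ∉↓L; 3/3 single-dels accept.
'3h8': |S_i|=[26, 14, 4, 1] end={s48} rej; 3/3 del acc.
'rghr': |S_i|=[26, 14, 4, 2, 1] end={s48} ∉↓L; 4/4 del acc.
'r8gr': |S_i|=[26, 14, 6, 2, 1] end={s48} rej; 4/4 single-dels accept.
6 minimals (antichain).


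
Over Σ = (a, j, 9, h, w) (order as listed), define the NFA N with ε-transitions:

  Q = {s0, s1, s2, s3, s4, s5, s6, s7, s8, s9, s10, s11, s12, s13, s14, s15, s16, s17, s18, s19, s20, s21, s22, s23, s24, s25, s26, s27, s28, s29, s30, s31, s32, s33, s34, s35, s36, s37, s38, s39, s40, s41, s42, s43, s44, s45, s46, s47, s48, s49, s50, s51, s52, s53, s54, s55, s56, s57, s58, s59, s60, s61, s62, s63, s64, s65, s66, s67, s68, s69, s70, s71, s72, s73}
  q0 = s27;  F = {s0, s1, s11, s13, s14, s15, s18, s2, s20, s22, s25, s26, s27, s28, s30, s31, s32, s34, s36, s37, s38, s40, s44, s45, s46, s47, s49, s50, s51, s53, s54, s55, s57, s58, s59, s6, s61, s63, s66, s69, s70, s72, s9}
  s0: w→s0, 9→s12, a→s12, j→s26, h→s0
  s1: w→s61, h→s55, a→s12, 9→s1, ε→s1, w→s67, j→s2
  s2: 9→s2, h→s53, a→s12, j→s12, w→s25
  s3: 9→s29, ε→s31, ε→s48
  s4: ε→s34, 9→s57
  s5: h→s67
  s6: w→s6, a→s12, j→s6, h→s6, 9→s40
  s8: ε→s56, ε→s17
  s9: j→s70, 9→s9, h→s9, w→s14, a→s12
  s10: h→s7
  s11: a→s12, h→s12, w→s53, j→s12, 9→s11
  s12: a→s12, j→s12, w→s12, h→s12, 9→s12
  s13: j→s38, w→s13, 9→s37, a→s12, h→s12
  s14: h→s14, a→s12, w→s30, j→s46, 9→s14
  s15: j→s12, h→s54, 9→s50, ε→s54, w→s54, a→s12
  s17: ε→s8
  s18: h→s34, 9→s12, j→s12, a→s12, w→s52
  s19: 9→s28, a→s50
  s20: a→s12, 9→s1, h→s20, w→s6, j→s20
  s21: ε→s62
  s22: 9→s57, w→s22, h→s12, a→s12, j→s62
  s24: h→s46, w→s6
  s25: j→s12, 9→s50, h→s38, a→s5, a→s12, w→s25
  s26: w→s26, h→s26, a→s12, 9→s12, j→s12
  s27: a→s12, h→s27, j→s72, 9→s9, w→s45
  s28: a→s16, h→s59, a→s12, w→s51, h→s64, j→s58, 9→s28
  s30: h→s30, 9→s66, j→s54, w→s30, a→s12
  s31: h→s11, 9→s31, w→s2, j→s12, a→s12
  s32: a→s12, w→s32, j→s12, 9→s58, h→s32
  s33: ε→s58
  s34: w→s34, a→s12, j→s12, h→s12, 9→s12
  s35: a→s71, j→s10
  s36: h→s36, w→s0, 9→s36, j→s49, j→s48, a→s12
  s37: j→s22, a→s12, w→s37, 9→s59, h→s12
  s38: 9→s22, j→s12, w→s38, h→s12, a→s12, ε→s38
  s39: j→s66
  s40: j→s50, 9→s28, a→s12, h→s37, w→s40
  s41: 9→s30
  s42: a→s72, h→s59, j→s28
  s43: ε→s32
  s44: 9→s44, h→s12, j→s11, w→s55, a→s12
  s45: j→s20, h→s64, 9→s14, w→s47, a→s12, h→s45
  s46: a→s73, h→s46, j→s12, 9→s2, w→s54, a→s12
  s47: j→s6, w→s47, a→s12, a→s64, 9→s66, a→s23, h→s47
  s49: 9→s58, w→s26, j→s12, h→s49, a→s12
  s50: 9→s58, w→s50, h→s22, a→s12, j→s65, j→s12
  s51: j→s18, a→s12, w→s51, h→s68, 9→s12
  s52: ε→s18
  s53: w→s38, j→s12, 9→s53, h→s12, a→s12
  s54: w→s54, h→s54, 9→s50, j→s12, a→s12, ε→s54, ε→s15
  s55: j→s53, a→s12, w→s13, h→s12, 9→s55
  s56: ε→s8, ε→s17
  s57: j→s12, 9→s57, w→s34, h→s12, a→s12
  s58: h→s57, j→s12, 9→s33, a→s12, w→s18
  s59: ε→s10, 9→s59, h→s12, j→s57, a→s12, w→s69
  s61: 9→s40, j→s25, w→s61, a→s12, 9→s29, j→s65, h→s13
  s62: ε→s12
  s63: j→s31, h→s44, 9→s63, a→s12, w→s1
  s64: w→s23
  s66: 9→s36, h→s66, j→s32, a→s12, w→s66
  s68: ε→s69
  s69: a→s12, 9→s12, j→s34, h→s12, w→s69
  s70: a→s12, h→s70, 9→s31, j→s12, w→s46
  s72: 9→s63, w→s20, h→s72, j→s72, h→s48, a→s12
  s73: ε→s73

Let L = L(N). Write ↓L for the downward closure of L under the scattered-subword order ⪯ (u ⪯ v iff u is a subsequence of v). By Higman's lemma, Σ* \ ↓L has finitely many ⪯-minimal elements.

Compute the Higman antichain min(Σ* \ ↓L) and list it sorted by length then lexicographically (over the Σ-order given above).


|Q|=74, |F|=43, |δ|=270 (21 ε).
min D↑ (43 st, q0=0, F={1}): 0:a→1,j→2,9→3,h→0,w→4 1:a→1,j→1,9→1,h→1,w→1 2:a→1,j→2,9→5,h→2,w→6 3:a→1,j→7,9→3,h→3,w→8 4:a→1,j→6,9→8,h→4,w→9 5:a→1,j→10,9→5,h→11,w→12 6:a→1,j→6,9→12,h→6,w→13 7:a→1,j→1,9→10,h→7,w→14 8:a→1,j→14,9→8,h→8,w→15 9:a→1,j→13,9→16,h→9,w→9 10:a→1,j→1,9→10,h→17,w→18 11:a→1,j→17,9→11,h→1,w→19 12:a→1,j→18,9→12,h→19,w→20 13:a→1,j→13,9→21,h→13,w→13 14:a→1,j→1,9→18,h→14,w→22 15:a→1,j→22,9→16,h→15,w→15 16:a→1,j→23,9→24,h→16,w→16 17:a→1,j→1,9→17,h→1,w→25 18:a→1,j→1,9→18,h→25,w→26 19:a→1,j→25,9→19,h→1,w→27 20:a→1,j→26,9→21,h→27,w→20 21:a→1,j→28,9→29,h→30,w→21 22:a→1,j→1,9→28,h→22,w→22 23:a→1,j→1,9→31,h→23,w→23 24:a→1,j→32,9→24,h→24,w→33 25:a→1,j→1,9→25,h→1,w→34 26:a→1,j→1,9→28,h→34,w→26 27:a→1,j→34,9→30,h→1,w→27 28:a→1,j→1,9→31,h→35,w→28 29:a→1,j→31,9→29,h→36,w→37 30:a→1,j→35,9→36,h→1,w→30 31:a→1,j→1,9→31,h→38,w→39 32:a→1,j→1,9→31,h→32,w→40 33:a→1,j→40,9→1,h→33,w→33 34:a→1,j→1,9→35,h→1,w→34 35:a→1,j→1,9→38,h→1,w→35 36:a→1,j→38,9→36,h→1,w→41 37:a→1,j→39,9→1,h→41,w→37 38:a→1,j→1,9→38,h→1,w→42 39:a→1,j→1,9→1,h→42,w→39 40:a→1,j→1,9→1,h→40,w→40 41:a→1,j→42,9→1,h→1,w→41 42:a→1,j→1,9→1,h→1,w→42 [Hopcroft].
'a': |S_i|=[59, 7] end={s12,s16,s23,s5,s64,s67,s73} ∉↓L; 1/1 single-dels accept.
'9jj': |S_i|=[59, 53, 28, 3] end={s12,s62,s65} rej; 3/3 del acc.
'j9hh': run [59, 50, 38, 20, 2] end={s12,s7} rej; 4/4 deletions ∈↓L.
'ww99w9': N↓-sim [59, 51, 42, 31, 22, 10, 1] end={s12} rej; 6/6 single-dels accept.
4 obstructions.

A = [a, 9jj, j9hh, ww99w9].
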